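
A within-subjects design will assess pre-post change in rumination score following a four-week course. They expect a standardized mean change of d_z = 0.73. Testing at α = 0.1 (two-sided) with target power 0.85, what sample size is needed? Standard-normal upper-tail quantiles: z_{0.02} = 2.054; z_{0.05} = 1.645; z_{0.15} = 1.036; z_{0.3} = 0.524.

n = 14 pairs

For a paired (one-sample on differences) test: n = ((z_{α/2} + z_β) / d)².
z_{α/2} + z_β = 1.645 + 1.036 = 2.681.
n = (2.681 / 0.73)² = 3.673² = 13.49.
Round up.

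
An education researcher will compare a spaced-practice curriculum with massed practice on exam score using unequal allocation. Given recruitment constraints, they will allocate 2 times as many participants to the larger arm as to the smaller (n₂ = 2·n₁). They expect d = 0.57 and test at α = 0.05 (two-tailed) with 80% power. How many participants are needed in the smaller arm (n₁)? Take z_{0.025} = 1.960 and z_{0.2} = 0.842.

With allocation ratio k = n₂/n₁ = 2, Var(x̄₁−x̄₂) = σ²(1/n₁ + 1/(k·n₁)) = σ²·(k+1)/(k·n₁).
So n₁ = (1 + 1/k)·((z_{α/2} + z_β)/d)² = 1.500 × (2.802/0.57)².
n₁ = 1.500 × 24.16 = 36.2.
Round up: n₁ = 37, giving n₂ = 2 × 37 = 74.

n₁ = 37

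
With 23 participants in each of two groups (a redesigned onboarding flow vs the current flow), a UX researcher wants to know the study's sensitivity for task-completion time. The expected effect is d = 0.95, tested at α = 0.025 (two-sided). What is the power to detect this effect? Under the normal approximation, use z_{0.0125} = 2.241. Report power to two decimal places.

power ≈ 0.84

For two equal groups, power = Φ(d·√(n/2) − z_{α/2}).
d·√(n/2) = 0.95 × √(23/2) = 0.95 × 3.391 = 3.222.
z_β = 3.222 − 2.241 = 0.981.
Power = Φ(0.981) = 0.837.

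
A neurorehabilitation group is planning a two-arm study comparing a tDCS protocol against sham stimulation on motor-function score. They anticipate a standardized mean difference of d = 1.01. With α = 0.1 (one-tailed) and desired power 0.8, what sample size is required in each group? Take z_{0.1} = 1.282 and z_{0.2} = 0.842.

For two independent groups with equal n: n = 2·((z_{α} + z_β) / d)².
z_{α} + z_β = 1.282 + 0.842 = 2.124.
n = 2 × (2.124 / 1.01)² = 2 × 2.103² = 2 × 4.42 = 8.8.
Round up to the next whole participant.

n = 9 per group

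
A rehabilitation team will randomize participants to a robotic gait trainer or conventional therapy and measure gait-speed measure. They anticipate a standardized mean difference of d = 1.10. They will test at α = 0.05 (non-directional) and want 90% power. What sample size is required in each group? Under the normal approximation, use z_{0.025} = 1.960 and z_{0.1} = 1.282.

For two independent groups with equal n: n = 2·((z_{α/2} + z_β) / d)².
z_{α/2} + z_β = 1.960 + 1.282 = 3.242.
n = 2 × (3.242 / 1.10)² = 2 × 2.947² = 2 × 8.69 = 17.4.
Round up to the next whole participant.

n = 18 per group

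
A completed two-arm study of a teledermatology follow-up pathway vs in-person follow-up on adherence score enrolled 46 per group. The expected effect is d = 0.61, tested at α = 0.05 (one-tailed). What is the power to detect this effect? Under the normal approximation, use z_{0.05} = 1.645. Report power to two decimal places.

power ≈ 0.90

For two equal groups, power = Φ(d·√(n/2) − z_{α}).
d·√(n/2) = 0.61 × √(46/2) = 0.61 × 4.796 = 2.925.
z_β = 2.925 − 1.645 = 1.280.
Power = Φ(1.280) = 0.900.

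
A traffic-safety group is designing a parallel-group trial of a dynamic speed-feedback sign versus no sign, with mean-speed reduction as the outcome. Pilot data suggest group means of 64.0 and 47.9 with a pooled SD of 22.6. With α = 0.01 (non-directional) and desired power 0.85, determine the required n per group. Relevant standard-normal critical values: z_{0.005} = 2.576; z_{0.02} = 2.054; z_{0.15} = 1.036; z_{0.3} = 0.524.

n = 52 per group

Cohen's d = |M₁ − M₂| / SD_pooled = |64.0 − 47.9| / 22.6 = 16.1 / 22.6 = 0.712.
For two independent groups with equal n: n = 2·((z_{α/2} + z_β) / d)².
z_{α/2} + z_β = 2.576 + 1.036 = 3.612.
n = 2 × (3.612 / 0.712)² = 2 × 5.073² = 2 × 25.74 = 51.5.
Round up to the next whole participant.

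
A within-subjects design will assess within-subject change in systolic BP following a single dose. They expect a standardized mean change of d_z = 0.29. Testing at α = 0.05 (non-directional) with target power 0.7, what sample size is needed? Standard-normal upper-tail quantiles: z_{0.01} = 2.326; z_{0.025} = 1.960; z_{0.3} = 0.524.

For a paired (one-sample on differences) test: n = ((z_{α/2} + z_β) / d)².
z_{α/2} + z_β = 1.960 + 0.524 = 2.484.
n = (2.484 / 0.29)² = 8.566² = 73.37.
Round up.

n = 74 pairs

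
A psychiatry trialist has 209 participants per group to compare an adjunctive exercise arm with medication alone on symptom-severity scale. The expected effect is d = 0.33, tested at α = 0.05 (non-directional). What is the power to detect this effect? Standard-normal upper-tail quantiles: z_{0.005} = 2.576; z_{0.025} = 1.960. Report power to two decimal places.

power ≈ 0.92

For two equal groups, power = Φ(d·√(n/2) − z_{α/2}).
d·√(n/2) = 0.33 × √(209/2) = 0.33 × 10.223 = 3.373.
z_β = 3.373 − 1.960 = 1.413.
Power = Φ(1.413) = 0.921.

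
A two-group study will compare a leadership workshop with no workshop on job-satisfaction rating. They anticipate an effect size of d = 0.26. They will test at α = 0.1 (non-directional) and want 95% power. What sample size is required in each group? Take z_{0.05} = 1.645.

For two independent groups with equal n: n = 2·((z_{α/2} + z_β) / d)².
z_{α/2} + z_β = 1.645 + 1.645 = 3.290.
n = 2 × (3.290 / 0.26)² = 2 × 12.654² = 2 × 160.12 = 320.2.
Round up to the next whole participant.

n = 321 per group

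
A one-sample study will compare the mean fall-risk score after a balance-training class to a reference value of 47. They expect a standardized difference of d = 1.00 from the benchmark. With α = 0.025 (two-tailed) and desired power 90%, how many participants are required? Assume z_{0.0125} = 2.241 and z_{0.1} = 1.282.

For a one-sample test: n = ((z_{α/2} + z_β) / d)².
z_{α/2} + z_β = 2.241 + 1.282 = 3.523.
n = (3.523 / 1.00)² = 3.523² = 12.41.
Round up.

n = 13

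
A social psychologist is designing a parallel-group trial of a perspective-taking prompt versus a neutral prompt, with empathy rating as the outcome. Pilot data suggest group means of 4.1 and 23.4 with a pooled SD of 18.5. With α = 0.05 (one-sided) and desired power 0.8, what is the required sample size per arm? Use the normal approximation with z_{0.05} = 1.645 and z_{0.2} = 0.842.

Cohen's d = |M₁ − M₂| / SD_pooled = |4.1 − 23.4| / 18.5 = 19.3 / 18.5 = 1.043.
For two independent groups with equal n: n = 2·((z_{α} + z_β) / d)².
z_{α} + z_β = 1.645 + 0.842 = 2.487.
n = 2 × (2.487 / 1.043)² = 2 × 2.384² = 2 × 5.69 = 11.4.
Round up to the next whole participant.

n = 12 per group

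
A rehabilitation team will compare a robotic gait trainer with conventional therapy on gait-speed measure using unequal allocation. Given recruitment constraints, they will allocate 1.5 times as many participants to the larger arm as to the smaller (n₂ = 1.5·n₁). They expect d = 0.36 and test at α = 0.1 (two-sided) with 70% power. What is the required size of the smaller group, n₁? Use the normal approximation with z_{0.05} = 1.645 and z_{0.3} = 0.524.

With allocation ratio k = n₂/n₁ = 1.5, Var(x̄₁−x̄₂) = σ²(1/n₁ + 1/(k·n₁)) = σ²·(k+1)/(k·n₁).
So n₁ = (1 + 1/k)·((z_{α/2} + z_β)/d)² = 1.667 × (2.169/0.36)².
n₁ = 1.667 × 36.30 = 60.5.
Round up: n₁ = 61, giving n₂ = ⌈1.5 × 61⌉ = ⌈91.5⌉ = 92.

n₁ = 61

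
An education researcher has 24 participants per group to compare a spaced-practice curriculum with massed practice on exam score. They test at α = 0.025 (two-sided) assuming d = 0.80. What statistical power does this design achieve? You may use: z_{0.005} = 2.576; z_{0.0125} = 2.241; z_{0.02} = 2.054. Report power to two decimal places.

For two equal groups, power = Φ(d·√(n/2) − z_{α/2}).
d·√(n/2) = 0.80 × √(24/2) = 0.80 × 3.464 = 2.771.
z_β = 2.771 − 2.241 = 0.530.
Power = Φ(0.530) = 0.702.

power ≈ 0.70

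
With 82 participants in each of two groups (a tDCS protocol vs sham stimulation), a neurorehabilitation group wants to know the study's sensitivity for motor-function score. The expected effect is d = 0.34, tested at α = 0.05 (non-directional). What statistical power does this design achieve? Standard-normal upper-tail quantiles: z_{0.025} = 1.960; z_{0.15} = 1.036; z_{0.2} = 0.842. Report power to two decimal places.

power ≈ 0.59

For two equal groups, power = Φ(d·√(n/2) − z_{α/2}).
d·√(n/2) = 0.34 × √(82/2) = 0.34 × 6.403 = 2.177.
z_β = 2.177 − 1.960 = 0.217.
Power = Φ(0.217) = 0.586.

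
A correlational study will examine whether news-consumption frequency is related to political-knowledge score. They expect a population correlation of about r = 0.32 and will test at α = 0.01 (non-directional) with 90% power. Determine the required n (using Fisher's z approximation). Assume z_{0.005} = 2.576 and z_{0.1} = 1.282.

n = 139

Fisher's z: C = ½·ln((1+r)/(1−r)) = ½·ln(1.9412) = 0.3316.
n = ((z_{α/2} + z_β)/C)² + 3.
(2.576 + 1.282) / 0.3316 = 3.858 / 0.3316 = 11.634.
n = 11.634² + 3 = 135.36 + 3 = 138.4.
Round up.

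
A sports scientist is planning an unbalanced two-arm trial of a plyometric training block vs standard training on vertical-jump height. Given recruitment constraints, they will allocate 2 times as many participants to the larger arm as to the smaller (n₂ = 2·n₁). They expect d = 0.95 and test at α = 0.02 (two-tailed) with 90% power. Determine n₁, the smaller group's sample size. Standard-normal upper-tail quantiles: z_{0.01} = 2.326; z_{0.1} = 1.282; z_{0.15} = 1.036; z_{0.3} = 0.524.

n₁ = 22

With allocation ratio k = n₂/n₁ = 2, Var(x̄₁−x̄₂) = σ²(1/n₁ + 1/(k·n₁)) = σ²·(k+1)/(k·n₁).
So n₁ = (1 + 1/k)·((z_{α/2} + z_β)/d)² = 1.500 × (3.608/0.95)².
n₁ = 1.500 × 14.42 = 21.6.
Round up: n₁ = 22, giving n₂ = 2 × 22 = 44.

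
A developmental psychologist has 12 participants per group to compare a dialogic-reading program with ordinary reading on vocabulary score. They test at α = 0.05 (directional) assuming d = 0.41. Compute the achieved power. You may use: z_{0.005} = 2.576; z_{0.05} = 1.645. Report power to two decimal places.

For two equal groups, power = Φ(d·√(n/2) − z_{α}).
d·√(n/2) = 0.41 × √(12/2) = 0.41 × 2.449 = 1.004.
z_β = 1.004 − 1.645 = -0.641.
Power = Φ(-0.641) = 0.261.

power ≈ 0.26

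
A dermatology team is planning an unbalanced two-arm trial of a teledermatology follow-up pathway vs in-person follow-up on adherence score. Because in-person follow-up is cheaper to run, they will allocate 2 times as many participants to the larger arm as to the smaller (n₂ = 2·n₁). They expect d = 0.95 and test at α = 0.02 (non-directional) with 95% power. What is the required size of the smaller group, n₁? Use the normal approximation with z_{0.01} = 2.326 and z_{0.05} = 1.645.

n₁ = 27

With allocation ratio k = n₂/n₁ = 2, Var(x̄₁−x̄₂) = σ²(1/n₁ + 1/(k·n₁)) = σ²·(k+1)/(k·n₁).
So n₁ = (1 + 1/k)·((z_{α/2} + z_β)/d)² = 1.500 × (3.971/0.95)².
n₁ = 1.500 × 17.47 = 26.2.
Round up: n₁ = 27, giving n₂ = 2 × 27 = 54.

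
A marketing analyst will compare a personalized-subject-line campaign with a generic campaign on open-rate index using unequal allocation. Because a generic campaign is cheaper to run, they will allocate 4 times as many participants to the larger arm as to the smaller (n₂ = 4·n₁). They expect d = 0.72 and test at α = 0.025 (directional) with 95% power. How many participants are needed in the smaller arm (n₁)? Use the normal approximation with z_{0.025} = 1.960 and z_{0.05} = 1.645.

With allocation ratio k = n₂/n₁ = 4, Var(x̄₁−x̄₂) = σ²(1/n₁ + 1/(k·n₁)) = σ²·(k+1)/(k·n₁).
So n₁ = (1 + 1/k)·((z_{α} + z_β)/d)² = 1.250 × (3.605/0.72)².
n₁ = 1.250 × 25.07 = 31.3.
Round up: n₁ = 32, giving n₂ = 4 × 32 = 128.

n₁ = 32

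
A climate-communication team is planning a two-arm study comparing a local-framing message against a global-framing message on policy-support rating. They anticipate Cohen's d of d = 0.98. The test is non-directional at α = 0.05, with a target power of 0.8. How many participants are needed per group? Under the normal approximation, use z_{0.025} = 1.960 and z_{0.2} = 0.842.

For two independent groups with equal n: n = 2·((z_{α/2} + z_β) / d)².
z_{α/2} + z_β = 1.960 + 0.842 = 2.802.
n = 2 × (2.802 / 0.98)² = 2 × 2.859² = 2 × 8.17 = 16.3.
Round up to the next whole participant.

n = 17 per group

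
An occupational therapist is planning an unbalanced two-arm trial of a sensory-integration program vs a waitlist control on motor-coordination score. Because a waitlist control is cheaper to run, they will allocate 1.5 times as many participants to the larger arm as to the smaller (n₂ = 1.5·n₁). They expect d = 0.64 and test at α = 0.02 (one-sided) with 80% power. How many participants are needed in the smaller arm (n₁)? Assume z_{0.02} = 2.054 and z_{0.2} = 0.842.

n₁ = 35

With allocation ratio k = n₂/n₁ = 1.5, Var(x̄₁−x̄₂) = σ²(1/n₁ + 1/(k·n₁)) = σ²·(k+1)/(k·n₁).
So n₁ = (1 + 1/k)·((z_{α} + z_β)/d)² = 1.667 × (2.896/0.64)².
n₁ = 1.667 × 20.48 = 34.1.
Round up: n₁ = 35, giving n₂ = ⌈1.5 × 35⌉ = ⌈52.5⌉ = 53.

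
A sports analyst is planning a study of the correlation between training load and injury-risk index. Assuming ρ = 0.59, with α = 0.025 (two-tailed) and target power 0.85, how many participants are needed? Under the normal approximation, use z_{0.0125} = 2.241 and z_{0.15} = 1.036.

Fisher's z: C = ½·ln((1+r)/(1−r)) = ½·ln(3.8780) = 0.6777.
n = ((z_{α/2} + z_β)/C)² + 3.
(2.241 + 1.036) / 0.6777 = 3.277 / 0.6777 = 4.835.
n = 4.835² + 3 = 23.38 + 3 = 26.4.
Round up.

n = 27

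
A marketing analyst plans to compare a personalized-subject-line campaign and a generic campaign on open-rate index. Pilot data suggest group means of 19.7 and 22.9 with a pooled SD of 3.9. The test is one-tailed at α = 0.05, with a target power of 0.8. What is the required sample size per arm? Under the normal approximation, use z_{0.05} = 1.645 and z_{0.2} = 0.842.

n = 19 per group

Cohen's d = |M₁ − M₂| / SD_pooled = |19.7 − 22.9| / 3.9 = 3.2 / 3.9 = 0.821.
For two independent groups with equal n: n = 2·((z_{α} + z_β) / d)².
z_{α} + z_β = 1.645 + 0.842 = 2.487.
n = 2 × (2.487 / 0.821)² = 2 × 3.029² = 2 × 9.18 = 18.4.
Round up to the next whole participant.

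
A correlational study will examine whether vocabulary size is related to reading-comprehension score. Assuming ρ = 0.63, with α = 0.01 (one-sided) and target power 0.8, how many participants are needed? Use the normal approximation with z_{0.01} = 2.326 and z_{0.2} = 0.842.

Fisher's z: C = ½·ln((1+r)/(1−r)) = ½·ln(4.4054) = 0.7414.
n = ((z_{α} + z_β)/C)² + 3.
(2.326 + 0.842) / 0.7414 = 3.168 / 0.7414 = 4.273.
n = 4.273² + 3 = 18.26 + 3 = 21.3.
Round up.

n = 22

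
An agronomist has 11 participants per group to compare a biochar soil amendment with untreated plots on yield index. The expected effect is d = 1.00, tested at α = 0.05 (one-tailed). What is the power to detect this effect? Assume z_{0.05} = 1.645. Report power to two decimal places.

power ≈ 0.76

For two equal groups, power = Φ(d·√(n/2) − z_{α}).
d·√(n/2) = 1.00 × √(11/2) = 1.00 × 2.345 = 2.345.
z_β = 2.345 − 1.645 = 0.700.
Power = Φ(0.700) = 0.758.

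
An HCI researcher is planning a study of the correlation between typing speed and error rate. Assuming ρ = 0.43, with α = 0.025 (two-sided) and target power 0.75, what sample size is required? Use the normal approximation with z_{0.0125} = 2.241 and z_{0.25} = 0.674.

n = 44

Fisher's z: C = ½·ln((1+r)/(1−r)) = ½·ln(2.5088) = 0.4599.
n = ((z_{α/2} + z_β)/C)² + 3.
(2.241 + 0.674) / 0.4599 = 2.915 / 0.4599 = 6.338.
n = 6.338² + 3 = 40.17 + 3 = 43.2.
Round up.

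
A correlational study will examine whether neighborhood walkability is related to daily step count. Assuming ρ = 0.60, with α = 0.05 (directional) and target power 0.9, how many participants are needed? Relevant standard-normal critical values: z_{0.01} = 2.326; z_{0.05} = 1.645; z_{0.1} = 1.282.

Fisher's z: C = ½·ln((1+r)/(1−r)) = ½·ln(4.0000) = 0.6931.
n = ((z_{α} + z_β)/C)² + 3.
(1.645 + 1.282) / 0.6931 = 2.927 / 0.6931 = 4.223.
n = 4.223² + 3 = 17.83 + 3 = 20.8.
Round up.

n = 21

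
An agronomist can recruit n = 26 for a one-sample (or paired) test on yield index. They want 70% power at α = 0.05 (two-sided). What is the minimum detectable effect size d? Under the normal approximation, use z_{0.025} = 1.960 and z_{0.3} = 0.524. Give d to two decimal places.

For a single sample (or paired design) of n = 26: d_min = (z_{α/2} + z_β)/√n.
z-sum = 1.960 + 0.524 = 2.484.
d_min = 2.484 / √26 = 2.484 / 5.099 = 0.487.

d_min ≈ 0.49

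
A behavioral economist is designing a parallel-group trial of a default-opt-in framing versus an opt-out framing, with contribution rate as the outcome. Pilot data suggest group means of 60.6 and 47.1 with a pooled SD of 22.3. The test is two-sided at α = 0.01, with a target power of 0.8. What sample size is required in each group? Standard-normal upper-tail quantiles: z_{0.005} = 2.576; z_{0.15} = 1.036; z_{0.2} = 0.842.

n = 64 per group

Cohen's d = |M₁ − M₂| / SD_pooled = |60.6 − 47.1| / 22.3 = 13.5 / 22.3 = 0.605.
For two independent groups with equal n: n = 2·((z_{α/2} + z_β) / d)².
z_{α/2} + z_β = 2.576 + 0.842 = 3.418.
n = 2 × (3.418 / 0.605)² = 2 × 5.650² = 2 × 31.92 = 63.8.
Round up to the next whole participant.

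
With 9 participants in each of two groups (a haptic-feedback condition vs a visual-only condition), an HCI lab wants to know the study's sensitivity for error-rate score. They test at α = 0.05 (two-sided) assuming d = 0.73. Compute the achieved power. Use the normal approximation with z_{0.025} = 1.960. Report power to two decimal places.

For two equal groups, power = Φ(d·√(n/2) − z_{α/2}).
d·√(n/2) = 0.73 × √(9/2) = 0.73 × 2.121 = 1.549.
z_β = 1.549 − 1.960 = -0.411.
Power = Φ(-0.411) = 0.340.

power ≈ 0.34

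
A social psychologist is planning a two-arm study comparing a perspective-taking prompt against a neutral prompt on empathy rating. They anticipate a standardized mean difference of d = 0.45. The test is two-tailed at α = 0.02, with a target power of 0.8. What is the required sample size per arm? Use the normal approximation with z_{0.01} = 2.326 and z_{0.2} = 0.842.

n = 100 per group

For two independent groups with equal n: n = 2·((z_{α/2} + z_β) / d)².
z_{α/2} + z_β = 2.326 + 0.842 = 3.168.
n = 2 × (3.168 / 0.45)² = 2 × 7.040² = 2 × 49.56 = 99.1.
Round up to the next whole participant.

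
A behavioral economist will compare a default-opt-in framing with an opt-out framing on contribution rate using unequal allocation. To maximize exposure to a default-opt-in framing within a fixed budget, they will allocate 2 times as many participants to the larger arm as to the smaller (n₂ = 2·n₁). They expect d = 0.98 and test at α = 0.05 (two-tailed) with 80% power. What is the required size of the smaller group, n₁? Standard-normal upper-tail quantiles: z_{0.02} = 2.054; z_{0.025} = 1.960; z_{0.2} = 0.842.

With allocation ratio k = n₂/n₁ = 2, Var(x̄₁−x̄₂) = σ²(1/n₁ + 1/(k·n₁)) = σ²·(k+1)/(k·n₁).
So n₁ = (1 + 1/k)·((z_{α/2} + z_β)/d)² = 1.500 × (2.802/0.98)².
n₁ = 1.500 × 8.17 = 12.3.
Round up: n₁ = 13, giving n₂ = 2 × 13 = 26.

n₁ = 13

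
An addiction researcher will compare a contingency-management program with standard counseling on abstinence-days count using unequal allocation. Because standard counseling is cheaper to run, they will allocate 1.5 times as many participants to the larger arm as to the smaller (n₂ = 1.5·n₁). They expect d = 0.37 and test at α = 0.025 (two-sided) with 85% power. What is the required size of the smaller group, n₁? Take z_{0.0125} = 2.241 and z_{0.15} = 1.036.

With allocation ratio k = n₂/n₁ = 1.5, Var(x̄₁−x̄₂) = σ²(1/n₁ + 1/(k·n₁)) = σ²·(k+1)/(k·n₁).
So n₁ = (1 + 1/k)·((z_{α/2} + z_β)/d)² = 1.667 × (3.277/0.37)².
n₁ = 1.667 × 78.44 = 130.7.
Round up: n₁ = 131, giving n₂ = ⌈1.5 × 131⌉ = ⌈196.5⌉ = 197.

n₁ = 131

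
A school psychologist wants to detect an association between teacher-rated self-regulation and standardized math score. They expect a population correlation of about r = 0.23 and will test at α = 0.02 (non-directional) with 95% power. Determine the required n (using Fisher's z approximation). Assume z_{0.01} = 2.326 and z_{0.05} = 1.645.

Fisher's z: C = ½·ln((1+r)/(1−r)) = ½·ln(1.5974) = 0.2342.
n = ((z_{α/2} + z_β)/C)² + 3.
(2.326 + 1.645) / 0.2342 = 3.971 / 0.2342 = 16.956.
n = 16.956² + 3 = 287.49 + 3 = 290.5.
Round up.

n = 291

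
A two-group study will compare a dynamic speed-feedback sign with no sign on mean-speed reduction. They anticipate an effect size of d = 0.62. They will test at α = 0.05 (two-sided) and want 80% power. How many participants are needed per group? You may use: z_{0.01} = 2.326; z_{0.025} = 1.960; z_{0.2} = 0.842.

For two independent groups with equal n: n = 2·((z_{α/2} + z_β) / d)².
z_{α/2} + z_β = 1.960 + 0.842 = 2.802.
n = 2 × (2.802 / 0.62)² = 2 × 4.519² = 2 × 20.42 = 40.8.
Round up to the next whole participant.

n = 41 per group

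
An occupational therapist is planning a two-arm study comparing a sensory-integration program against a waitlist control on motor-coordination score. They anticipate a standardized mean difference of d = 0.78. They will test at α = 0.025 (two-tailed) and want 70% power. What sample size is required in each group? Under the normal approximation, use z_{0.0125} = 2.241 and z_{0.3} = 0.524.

n = 26 per group

For two independent groups with equal n: n = 2·((z_{α/2} + z_β) / d)².
z_{α/2} + z_β = 2.241 + 0.524 = 2.765.
n = 2 × (2.765 / 0.78)² = 2 × 3.545² = 2 × 12.57 = 25.1.
Round up to the next whole participant.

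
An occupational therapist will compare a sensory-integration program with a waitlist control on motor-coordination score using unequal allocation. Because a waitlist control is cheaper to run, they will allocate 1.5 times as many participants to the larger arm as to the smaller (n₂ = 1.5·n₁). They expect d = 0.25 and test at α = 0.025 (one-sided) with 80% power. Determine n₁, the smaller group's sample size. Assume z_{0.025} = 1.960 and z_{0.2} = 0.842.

With allocation ratio k = n₂/n₁ = 1.5, Var(x̄₁−x̄₂) = σ²(1/n₁ + 1/(k·n₁)) = σ²·(k+1)/(k·n₁).
So n₁ = (1 + 1/k)·((z_{α} + z_β)/d)² = 1.667 × (2.802/0.25)².
n₁ = 1.667 × 125.62 = 209.4.
Round up: n₁ = 210, giving n₂ = 1.5 × 210 = 315.

n₁ = 210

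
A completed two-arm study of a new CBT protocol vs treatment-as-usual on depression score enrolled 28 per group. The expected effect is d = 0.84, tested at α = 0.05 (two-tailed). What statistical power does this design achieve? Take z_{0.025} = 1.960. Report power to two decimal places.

power ≈ 0.88

For two equal groups, power = Φ(d·√(n/2) − z_{α/2}).
d·√(n/2) = 0.84 × √(28/2) = 0.84 × 3.742 = 3.143.
z_β = 3.143 − 1.960 = 1.183.
Power = Φ(1.183) = 0.882.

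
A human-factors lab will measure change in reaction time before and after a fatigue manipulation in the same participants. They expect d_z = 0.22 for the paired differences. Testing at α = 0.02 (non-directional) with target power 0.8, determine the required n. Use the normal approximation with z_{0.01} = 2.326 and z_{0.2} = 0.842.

For a paired (one-sample on differences) test: n = ((z_{α/2} + z_β) / d)².
z_{α/2} + z_β = 2.326 + 0.842 = 3.168.
n = (3.168 / 0.22)² = 14.400² = 207.36.
Round up.

n = 208 pairs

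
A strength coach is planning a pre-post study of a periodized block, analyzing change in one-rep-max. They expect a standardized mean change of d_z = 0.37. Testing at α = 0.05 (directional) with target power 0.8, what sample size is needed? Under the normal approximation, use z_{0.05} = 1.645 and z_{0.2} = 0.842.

For a paired (one-sample on differences) test: n = ((z_{α} + z_β) / d)².
z_{α} + z_β = 1.645 + 0.842 = 2.487.
n = (2.487 / 0.37)² = 6.722² = 45.18.
Round up.

n = 46 pairs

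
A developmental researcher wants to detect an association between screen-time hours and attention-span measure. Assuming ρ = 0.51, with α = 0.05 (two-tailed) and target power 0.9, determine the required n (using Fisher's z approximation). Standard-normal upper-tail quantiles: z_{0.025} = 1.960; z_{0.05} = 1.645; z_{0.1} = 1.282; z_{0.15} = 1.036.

n = 37

Fisher's z: C = ½·ln((1+r)/(1−r)) = ½·ln(3.0816) = 0.5627.
n = ((z_{α/2} + z_β)/C)² + 3.
(1.960 + 1.282) / 0.5627 = 3.242 / 0.5627 = 5.762.
n = 5.762² + 3 = 33.19 + 3 = 36.2.
Round up.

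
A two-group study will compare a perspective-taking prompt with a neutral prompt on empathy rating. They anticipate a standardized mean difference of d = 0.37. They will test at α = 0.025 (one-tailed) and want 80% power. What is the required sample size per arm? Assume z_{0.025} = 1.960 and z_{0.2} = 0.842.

For two independent groups with equal n: n = 2·((z_{α} + z_β) / d)².
z_{α} + z_β = 1.960 + 0.842 = 2.802.
n = 2 × (2.802 / 0.37)² = 2 × 7.573² = 2 × 57.35 = 114.7.
Round up to the next whole participant.

n = 115 per group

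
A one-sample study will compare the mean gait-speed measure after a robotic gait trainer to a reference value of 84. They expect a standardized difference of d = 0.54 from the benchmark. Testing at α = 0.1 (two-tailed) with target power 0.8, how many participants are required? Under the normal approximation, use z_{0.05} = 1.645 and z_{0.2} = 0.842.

n = 22

For a one-sample test: n = ((z_{α/2} + z_β) / d)².
z_{α/2} + z_β = 1.645 + 0.842 = 2.487.
n = (2.487 / 0.54)² = 4.606² = 21.21.
Round up.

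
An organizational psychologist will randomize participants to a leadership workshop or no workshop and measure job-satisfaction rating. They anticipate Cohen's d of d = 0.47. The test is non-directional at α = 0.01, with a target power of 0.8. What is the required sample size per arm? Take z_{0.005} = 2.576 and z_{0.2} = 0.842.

For two independent groups with equal n: n = 2·((z_{α/2} + z_β) / d)².
z_{α/2} + z_β = 2.576 + 0.842 = 3.418.
n = 2 × (3.418 / 0.47)² = 2 × 7.272² = 2 × 52.89 = 105.8.
Round up to the next whole participant.

n = 106 per group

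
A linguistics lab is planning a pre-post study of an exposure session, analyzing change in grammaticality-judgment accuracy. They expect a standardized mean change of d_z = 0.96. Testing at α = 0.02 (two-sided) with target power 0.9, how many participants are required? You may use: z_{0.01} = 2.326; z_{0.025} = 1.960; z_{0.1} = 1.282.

n = 15 pairs

For a paired (one-sample on differences) test: n = ((z_{α/2} + z_β) / d)².
z_{α/2} + z_β = 2.326 + 1.282 = 3.608.
n = (3.608 / 0.96)² = 3.758² = 14.13.
Round up.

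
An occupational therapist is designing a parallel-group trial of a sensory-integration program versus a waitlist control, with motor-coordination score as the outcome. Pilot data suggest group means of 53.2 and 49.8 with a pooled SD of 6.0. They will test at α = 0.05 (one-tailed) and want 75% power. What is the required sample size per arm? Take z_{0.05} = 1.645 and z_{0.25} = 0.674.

n = 34 per group

Cohen's d = |M₁ − M₂| / SD_pooled = |53.2 − 49.8| / 6.0 = 3.4 / 6.0 = 0.567.
For two independent groups with equal n: n = 2·((z_{α} + z_β) / d)².
z_{α} + z_β = 1.645 + 0.674 = 2.319.
n = 2 × (2.319 / 0.567)² = 2 × 4.090² = 2 × 16.73 = 33.5.
Round up to the next whole participant.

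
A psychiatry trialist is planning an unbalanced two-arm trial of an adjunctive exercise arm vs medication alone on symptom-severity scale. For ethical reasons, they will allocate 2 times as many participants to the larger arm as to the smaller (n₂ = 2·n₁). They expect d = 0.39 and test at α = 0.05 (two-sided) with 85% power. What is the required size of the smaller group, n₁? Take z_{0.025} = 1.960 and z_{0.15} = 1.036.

With allocation ratio k = n₂/n₁ = 2, Var(x̄₁−x̄₂) = σ²(1/n₁ + 1/(k·n₁)) = σ²·(k+1)/(k·n₁).
So n₁ = (1 + 1/k)·((z_{α/2} + z_β)/d)² = 1.500 × (2.996/0.39)².
n₁ = 1.500 × 59.01 = 88.5.
Round up: n₁ = 89, giving n₂ = 2 × 89 = 178.

n₁ = 89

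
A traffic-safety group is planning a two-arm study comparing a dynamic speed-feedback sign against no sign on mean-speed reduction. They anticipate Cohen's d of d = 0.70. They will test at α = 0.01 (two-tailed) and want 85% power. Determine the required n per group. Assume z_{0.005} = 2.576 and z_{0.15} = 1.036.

For two independent groups with equal n: n = 2·((z_{α/2} + z_β) / d)².
z_{α/2} + z_β = 2.576 + 1.036 = 3.612.
n = 2 × (3.612 / 0.70)² = 2 × 5.160² = 2 × 26.63 = 53.3.
Round up to the next whole participant.

n = 54 per group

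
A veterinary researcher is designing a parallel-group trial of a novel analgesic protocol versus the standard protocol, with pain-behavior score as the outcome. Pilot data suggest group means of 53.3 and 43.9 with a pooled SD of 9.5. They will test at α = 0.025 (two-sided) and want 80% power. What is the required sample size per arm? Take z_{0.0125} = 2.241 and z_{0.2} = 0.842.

n = 20 per group

Cohen's d = |M₁ − M₂| / SD_pooled = |53.3 − 43.9| / 9.5 = 9.4 / 9.5 = 0.989.
For two independent groups with equal n: n = 2·((z_{α/2} + z_β) / d)².
z_{α/2} + z_β = 2.241 + 0.842 = 3.083.
n = 2 × (3.083 / 0.989)² = 2 × 3.117² = 2 × 9.72 = 19.4.
Round up to the next whole participant.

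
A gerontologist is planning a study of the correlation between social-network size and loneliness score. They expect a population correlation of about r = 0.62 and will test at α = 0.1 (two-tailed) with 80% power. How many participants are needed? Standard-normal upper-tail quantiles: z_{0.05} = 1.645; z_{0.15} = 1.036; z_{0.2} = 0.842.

n = 15

Fisher's z: C = ½·ln((1+r)/(1−r)) = ½·ln(4.2632) = 0.7250.
n = ((z_{α/2} + z_β)/C)² + 3.
(1.645 + 0.842) / 0.7250 = 2.487 / 0.7250 = 3.430.
n = 3.430² + 3 = 11.77 + 3 = 14.8.
Round up.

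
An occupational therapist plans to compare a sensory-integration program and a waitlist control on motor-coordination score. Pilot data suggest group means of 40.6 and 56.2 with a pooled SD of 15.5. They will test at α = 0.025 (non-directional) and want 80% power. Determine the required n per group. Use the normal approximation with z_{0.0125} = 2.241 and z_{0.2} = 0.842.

Cohen's d = |M₁ − M₂| / SD_pooled = |40.6 − 56.2| / 15.5 = 15.6 / 15.5 = 1.006.
For two independent groups with equal n: n = 2·((z_{α/2} + z_β) / d)².
z_{α/2} + z_β = 2.241 + 0.842 = 3.083.
n = 2 × (3.083 / 1.006)² = 2 × 3.065² = 2 × 9.39 = 18.8.
Round up to the next whole participant.

n = 19 per group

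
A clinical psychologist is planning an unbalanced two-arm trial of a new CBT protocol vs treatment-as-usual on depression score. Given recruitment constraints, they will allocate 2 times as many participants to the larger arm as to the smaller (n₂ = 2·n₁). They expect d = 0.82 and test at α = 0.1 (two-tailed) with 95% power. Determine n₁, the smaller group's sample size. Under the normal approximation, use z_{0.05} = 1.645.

n₁ = 25

With allocation ratio k = n₂/n₁ = 2, Var(x̄₁−x̄₂) = σ²(1/n₁ + 1/(k·n₁)) = σ²·(k+1)/(k·n₁).
So n₁ = (1 + 1/k)·((z_{α/2} + z_β)/d)² = 1.500 × (3.290/0.82)².
n₁ = 1.500 × 16.10 = 24.1.
Round up: n₁ = 25, giving n₂ = 2 × 25 = 50.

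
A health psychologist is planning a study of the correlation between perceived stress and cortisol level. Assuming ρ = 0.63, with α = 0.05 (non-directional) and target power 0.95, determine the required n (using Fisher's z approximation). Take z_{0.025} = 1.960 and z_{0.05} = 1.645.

n = 27

Fisher's z: C = ½·ln((1+r)/(1−r)) = ½·ln(4.4054) = 0.7414.
n = ((z_{α/2} + z_β)/C)² + 3.
(1.960 + 1.645) / 0.7414 = 3.605 / 0.7414 = 4.862.
n = 4.862² + 3 = 23.64 + 3 = 26.6.
Round up.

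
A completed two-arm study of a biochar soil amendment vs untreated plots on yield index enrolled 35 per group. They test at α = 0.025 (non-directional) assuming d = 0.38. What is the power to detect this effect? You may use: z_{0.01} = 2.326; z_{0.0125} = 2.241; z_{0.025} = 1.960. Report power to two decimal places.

power ≈ 0.26

For two equal groups, power = Φ(d·√(n/2) − z_{α/2}).
d·√(n/2) = 0.38 × √(35/2) = 0.38 × 4.183 = 1.590.
z_β = 1.590 − 2.241 = -0.651.
Power = Φ(-0.651) = 0.257.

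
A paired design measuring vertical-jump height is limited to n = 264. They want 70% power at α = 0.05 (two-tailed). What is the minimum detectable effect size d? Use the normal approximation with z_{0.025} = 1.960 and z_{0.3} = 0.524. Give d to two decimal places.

For a single sample (or paired design) of n = 264: d_min = (z_{α/2} + z_β)/√n.
z-sum = 1.960 + 0.524 = 2.484.
d_min = 2.484 / √264 = 2.484 / 16.248 = 0.153.

d_min ≈ 0.15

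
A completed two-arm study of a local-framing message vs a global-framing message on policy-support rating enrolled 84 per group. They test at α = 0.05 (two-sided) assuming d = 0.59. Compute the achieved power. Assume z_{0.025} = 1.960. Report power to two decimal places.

power ≈ 0.97

For two equal groups, power = Φ(d·√(n/2) − z_{α/2}).
d·√(n/2) = 0.59 × √(84/2) = 0.59 × 6.481 = 3.824.
z_β = 3.824 − 1.960 = 1.864.
Power = Φ(1.864) = 0.969.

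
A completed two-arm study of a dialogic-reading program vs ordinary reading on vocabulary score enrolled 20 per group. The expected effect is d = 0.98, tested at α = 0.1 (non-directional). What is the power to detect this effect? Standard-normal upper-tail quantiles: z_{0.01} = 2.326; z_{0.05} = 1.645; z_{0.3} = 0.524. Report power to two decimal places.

For two equal groups, power = Φ(d·√(n/2) − z_{α/2}).
d·√(n/2) = 0.98 × √(20/2) = 0.98 × 3.162 = 3.099.
z_β = 3.099 − 1.645 = 1.454.
Power = Φ(1.454) = 0.927.

power ≈ 0.93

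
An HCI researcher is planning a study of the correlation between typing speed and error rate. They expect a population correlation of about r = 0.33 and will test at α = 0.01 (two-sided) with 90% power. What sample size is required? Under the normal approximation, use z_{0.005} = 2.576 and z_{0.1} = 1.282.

Fisher's z: C = ½·ln((1+r)/(1−r)) = ½·ln(1.9851) = 0.3428.
n = ((z_{α/2} + z_β)/C)² + 3.
(2.576 + 1.282) / 0.3428 = 3.858 / 0.3428 = 11.254.
n = 11.254² + 3 = 126.66 + 3 = 129.7.
Round up.

n = 130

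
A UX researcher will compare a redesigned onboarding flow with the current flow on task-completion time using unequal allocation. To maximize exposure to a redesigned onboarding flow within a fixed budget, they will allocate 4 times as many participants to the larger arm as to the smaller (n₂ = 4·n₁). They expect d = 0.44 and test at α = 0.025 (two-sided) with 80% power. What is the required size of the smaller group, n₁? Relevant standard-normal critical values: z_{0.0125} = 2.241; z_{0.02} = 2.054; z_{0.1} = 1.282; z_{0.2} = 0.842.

n₁ = 62

With allocation ratio k = n₂/n₁ = 4, Var(x̄₁−x̄₂) = σ²(1/n₁ + 1/(k·n₁)) = σ²·(k+1)/(k·n₁).
So n₁ = (1 + 1/k)·((z_{α/2} + z_β)/d)² = 1.250 × (3.083/0.44)².
n₁ = 1.250 × 49.10 = 61.4.
Round up: n₁ = 62, giving n₂ = 4 × 62 = 248.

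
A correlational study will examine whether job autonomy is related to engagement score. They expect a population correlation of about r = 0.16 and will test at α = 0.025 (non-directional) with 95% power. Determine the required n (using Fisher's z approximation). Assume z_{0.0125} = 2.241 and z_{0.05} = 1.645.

Fisher's z: C = ½·ln((1+r)/(1−r)) = ½·ln(1.3810) = 0.1614.
n = ((z_{α/2} + z_β)/C)² + 3.
(2.241 + 1.645) / 0.1614 = 3.886 / 0.1614 = 24.077.
n = 24.077² + 3 = 579.69 + 3 = 582.7.
Round up.

n = 583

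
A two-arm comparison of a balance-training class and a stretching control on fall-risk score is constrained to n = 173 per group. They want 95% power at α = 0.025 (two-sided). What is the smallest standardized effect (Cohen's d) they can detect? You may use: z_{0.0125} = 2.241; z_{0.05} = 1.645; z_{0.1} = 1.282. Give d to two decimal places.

d_min ≈ 0.42

For two independent groups of n = 173 each: d_min = (z_{α/2} + z_β)·√(2/n).
z-sum = 2.241 + 1.645 = 3.886.
d_min = 3.886 × √(2/173) = 3.886 × 0.1075 = 0.418.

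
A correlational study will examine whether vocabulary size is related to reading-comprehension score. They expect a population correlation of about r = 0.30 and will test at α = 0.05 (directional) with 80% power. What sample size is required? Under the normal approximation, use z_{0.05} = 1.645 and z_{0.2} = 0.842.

Fisher's z: C = ½·ln((1+r)/(1−r)) = ½·ln(1.8571) = 0.3095.
n = ((z_{α} + z_β)/C)² + 3.
(1.645 + 0.842) / 0.3095 = 2.487 / 0.3095 = 8.036.
n = 8.036² + 3 = 64.57 + 3 = 67.6.
Round up.

n = 68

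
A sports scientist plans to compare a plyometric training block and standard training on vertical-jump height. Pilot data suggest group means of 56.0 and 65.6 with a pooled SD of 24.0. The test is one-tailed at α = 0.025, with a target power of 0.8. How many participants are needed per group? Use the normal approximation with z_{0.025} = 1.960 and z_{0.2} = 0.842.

Cohen's d = |M₁ − M₂| / SD_pooled = |56.0 − 65.6| / 24.0 = 9.6 / 24.0 = 0.400.
For two independent groups with equal n: n = 2·((z_{α} + z_β) / d)².
z_{α} + z_β = 1.960 + 0.842 = 2.802.
n = 2 × (2.802 / 0.400)² = 2 × 7.005² = 2 × 49.07 = 98.1.
Round up to the next whole participant.

n = 99 per group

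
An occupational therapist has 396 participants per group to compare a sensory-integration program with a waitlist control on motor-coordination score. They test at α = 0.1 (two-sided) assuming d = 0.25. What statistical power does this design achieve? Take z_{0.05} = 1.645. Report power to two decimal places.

For two equal groups, power = Φ(d·√(n/2) − z_{α/2}).
d·√(n/2) = 0.25 × √(396/2) = 0.25 × 14.071 = 3.518.
z_β = 3.518 − 1.645 = 1.873.
Power = Φ(1.873) = 0.969.

power ≈ 0.97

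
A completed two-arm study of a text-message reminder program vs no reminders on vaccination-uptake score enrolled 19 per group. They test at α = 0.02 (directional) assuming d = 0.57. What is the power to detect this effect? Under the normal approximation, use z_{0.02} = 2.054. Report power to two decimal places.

power ≈ 0.38

For two equal groups, power = Φ(d·√(n/2) − z_{α}).
d·√(n/2) = 0.57 × √(19/2) = 0.57 × 3.082 = 1.757.
z_β = 1.757 − 2.054 = -0.297.
Power = Φ(-0.297) = 0.383.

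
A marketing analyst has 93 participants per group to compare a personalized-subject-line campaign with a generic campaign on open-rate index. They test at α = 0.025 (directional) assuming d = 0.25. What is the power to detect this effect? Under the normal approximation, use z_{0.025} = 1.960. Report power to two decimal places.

power ≈ 0.40

For two equal groups, power = Φ(d·√(n/2) − z_{α}).
d·√(n/2) = 0.25 × √(93/2) = 0.25 × 6.819 = 1.705.
z_β = 1.705 − 1.960 = -0.255.
Power = Φ(-0.255) = 0.399.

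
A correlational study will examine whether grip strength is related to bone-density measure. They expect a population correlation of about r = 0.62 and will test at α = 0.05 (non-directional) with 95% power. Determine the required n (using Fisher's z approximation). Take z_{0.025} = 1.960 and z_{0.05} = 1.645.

Fisher's z: C = ½·ln((1+r)/(1−r)) = ½·ln(4.2632) = 0.7250.
n = ((z_{α/2} + z_β)/C)² + 3.
(1.960 + 1.645) / 0.7250 = 3.605 / 0.7250 = 4.972.
n = 4.972² + 3 = 24.72 + 3 = 27.7.
Round up.

n = 28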